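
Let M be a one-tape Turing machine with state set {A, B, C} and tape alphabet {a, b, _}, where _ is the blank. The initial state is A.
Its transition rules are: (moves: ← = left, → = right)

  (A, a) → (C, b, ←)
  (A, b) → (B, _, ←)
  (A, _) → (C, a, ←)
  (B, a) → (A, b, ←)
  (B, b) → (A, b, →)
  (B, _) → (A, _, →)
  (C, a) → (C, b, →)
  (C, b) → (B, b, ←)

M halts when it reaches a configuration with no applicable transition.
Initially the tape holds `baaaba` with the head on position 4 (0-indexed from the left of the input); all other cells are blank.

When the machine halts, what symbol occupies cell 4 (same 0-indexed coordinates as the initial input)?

_

state=A head=4 tape=_baaa[b]a   (A,b)→(B,_,←)
state=B head=3 tape=_baa[a]_a   (B,a)→(A,b,←)
state=A head=2 tape=_ba[a]b_a   (A,a)→(C,b,←)
state=C head=1 tape=_b[a]bb_a   (C,a)→(C,b,→)
state=C head=2 tape=_bb[b]b_a   (C,b)→(B,b,←)
state=B head=1 tape=_b[b]bb_a   (B,b)→(A,b,→)
state=A head=2 tape=_bb[b]b_a   (A,b)→(B,_,←)
state=B head=1 tape=_b[b]_b_a   (B,b)→(A,b,→)
state=A head=2 tape=_bb[_]b_a   (A,_)→(C,a,←)
state=C head=1 tape=_b[b]ab_a   (C,b)→(B,b,←)
state=B head=0 tape=_[b]bab_a   (B,b)→(A,b,→)
state=A head=1 tape=_b[b]ab_a   (A,b)→(B,_,←)
state=B head=0 tape=_[b]_ab_a   (B,b)→(A,b,→)
state=A head=1 tape=_b[_]ab_a   (A,_)→(C,a,←)
state=C head=0 tape=_[b]aab_a   (C,b)→(B,b,←)
state=B head=-1 tape=[_]baab_a   (B,_)→(A,_,→)
state=A head=0 tape=_[b]aab_a   (A,b)→(B,_,←)
state=B head=-1 tape=[_]_aab_a   (B,_)→(A,_,→)
state=A head=0 tape=_[_]aab_a   (A,_)→(C,a,←)
state=C head=-1 tape=[_]aaab_a
Cell 4 holds _ when M halts.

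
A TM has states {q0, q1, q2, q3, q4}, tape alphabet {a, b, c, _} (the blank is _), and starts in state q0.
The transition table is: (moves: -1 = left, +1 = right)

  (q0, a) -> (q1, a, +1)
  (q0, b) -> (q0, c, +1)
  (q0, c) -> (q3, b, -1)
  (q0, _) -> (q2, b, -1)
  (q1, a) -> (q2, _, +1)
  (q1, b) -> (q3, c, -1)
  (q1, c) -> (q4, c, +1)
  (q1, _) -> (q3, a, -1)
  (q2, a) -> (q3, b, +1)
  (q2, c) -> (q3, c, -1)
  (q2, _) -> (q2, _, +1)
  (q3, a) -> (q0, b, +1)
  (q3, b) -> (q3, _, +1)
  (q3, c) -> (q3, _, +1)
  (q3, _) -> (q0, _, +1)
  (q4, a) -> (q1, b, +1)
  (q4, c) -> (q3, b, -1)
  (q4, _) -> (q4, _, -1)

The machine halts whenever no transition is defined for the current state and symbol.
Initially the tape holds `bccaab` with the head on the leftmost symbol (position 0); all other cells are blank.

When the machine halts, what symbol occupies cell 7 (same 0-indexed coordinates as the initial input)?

q0 | [b]ccaab__   read b → write c, move +1, go to q0
q0 | c[c]caab__   read c → write b, move -1, go to q3
q3 | [c]bcaab__   read c → write _, move +1, go to q3
q3 | _[b]caab__   read b → write _, move +1, go to q3
q3 | __[c]aab__   read c → write _, move +1, go to q3
q3 | ___[a]ab__   read a → write b, move +1, go to q0
q0 | ___b[a]b__   read a → write a, move +1, go to q1
q1 | ___ba[b]__   read b → write c, move -1, go to q3
q3 | ___b[a]c__   read a → write b, move +1, go to q0
q0 | ___bb[c]__   read c → write b, move -1, go to q3
q3 | ___b[b]b__   read b → write _, move +1, go to q3
q3 | ___b_[b]__   read b → write _, move +1, go to q3
q3 | ___b__[_]_   read _ → write _, move +1, go to q0
q0 | ___b___[_]   read _ → write b, move -1, go to q2
q2 | ___b__[_]b   read _ → write _, move +1, go to q2
q2 | ___b___[b]
Cell 7 holds b when M halts.

b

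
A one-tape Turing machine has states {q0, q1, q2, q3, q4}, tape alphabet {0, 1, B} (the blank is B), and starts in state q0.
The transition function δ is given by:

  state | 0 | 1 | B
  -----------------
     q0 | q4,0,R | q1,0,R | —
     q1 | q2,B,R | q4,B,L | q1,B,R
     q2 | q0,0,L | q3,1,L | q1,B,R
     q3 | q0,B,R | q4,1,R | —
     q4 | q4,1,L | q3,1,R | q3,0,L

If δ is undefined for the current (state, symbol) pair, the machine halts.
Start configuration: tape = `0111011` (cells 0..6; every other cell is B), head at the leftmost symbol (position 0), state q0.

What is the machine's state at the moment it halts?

q3

q0 | [0]111011   read 0 → write 0, move R, go to q4
q4 | 0[1]11011   read 1 → write 1, move R, go to q3
q3 | 01[1]1011   read 1 → write 1, move R, go to q4
q4 | 011[1]011   read 1 → write 1, move R, go to q3
q3 | 0111[0]11   read 0 → write B, move R, go to q0
q0 | 0111B[1]1   read 1 → write 0, move R, go to q1
q1 | 0111B0[1]   read 1 → write B, move L, go to q4
q4 | 0111B[0]B   read 0 → write 1, move L, go to q4
q4 | 0111[B]1B   read B → write 0, move L, go to q3
q3 | 011[1]01B   read 1 → write 1, move R, go to q4
q4 | 0111[0]1B   read 0 → write 1, move L, go to q4
q4 | 011[1]11B   read 1 → write 1, move R, go to q3
q3 | 0111[1]1B   read 1 → write 1, move R, go to q4
q4 | 01111[1]B   read 1 → write 1, move R, go to q3
q3 | 011111[B]
No transition is defined for (q3, B); M halts in state q3.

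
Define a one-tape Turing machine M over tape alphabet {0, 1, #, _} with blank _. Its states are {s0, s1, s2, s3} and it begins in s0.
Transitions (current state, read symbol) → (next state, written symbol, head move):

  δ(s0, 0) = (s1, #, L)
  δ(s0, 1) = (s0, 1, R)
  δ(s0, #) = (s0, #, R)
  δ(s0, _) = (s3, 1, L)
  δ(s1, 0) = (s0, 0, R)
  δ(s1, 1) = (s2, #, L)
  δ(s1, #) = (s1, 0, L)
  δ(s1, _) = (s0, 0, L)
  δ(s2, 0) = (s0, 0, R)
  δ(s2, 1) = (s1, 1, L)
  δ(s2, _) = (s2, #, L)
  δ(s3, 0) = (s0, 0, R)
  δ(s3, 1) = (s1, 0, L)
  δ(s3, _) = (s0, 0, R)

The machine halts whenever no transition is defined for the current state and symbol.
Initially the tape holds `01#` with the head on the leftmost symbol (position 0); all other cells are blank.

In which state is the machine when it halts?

state=s0 head=0 tape=___[0]1#_   (s0,0)→(s1,#,L)
state=s1 head=-1 tape=__[_]#1#_   (s1,_)→(s0,0,L)
state=s0 head=-2 tape=_[_]0#1#_   (s0,_)→(s3,1,L)
state=s3 head=-3 tape=[_]10#1#_   (s3,_)→(s0,0,R)
state=s0 head=-2 tape=0[1]0#1#_   (s0,1)→(s0,1,R)
state=s0 head=-1 tape=01[0]#1#_   (s0,0)→(s1,#,L)
state=s1 head=-2 tape=0[1]##1#_   (s1,1)→(s2,#,L)
state=s2 head=-3 tape=[0]###1#_   (s2,0)→(s0,0,R)
state=s0 head=-2 tape=0[#]##1#_   (s0,#)→(s0,#,R)
state=s0 head=-1 tape=0#[#]#1#_   (s0,#)→(s0,#,R)
state=s0 head=0 tape=0##[#]1#_   (s0,#)→(s0,#,R)
state=s0 head=1 tape=0###[1]#_   (s0,1)→(s0,1,R)
state=s0 head=2 tape=0###1[#]_   (s0,#)→(s0,#,R)
state=s0 head=3 tape=0###1#[_]   (s0,_)→(s3,1,L)
state=s3 head=2 tape=0###1[#]1
No transition is defined for (s3, #); M halts in state s3.

s3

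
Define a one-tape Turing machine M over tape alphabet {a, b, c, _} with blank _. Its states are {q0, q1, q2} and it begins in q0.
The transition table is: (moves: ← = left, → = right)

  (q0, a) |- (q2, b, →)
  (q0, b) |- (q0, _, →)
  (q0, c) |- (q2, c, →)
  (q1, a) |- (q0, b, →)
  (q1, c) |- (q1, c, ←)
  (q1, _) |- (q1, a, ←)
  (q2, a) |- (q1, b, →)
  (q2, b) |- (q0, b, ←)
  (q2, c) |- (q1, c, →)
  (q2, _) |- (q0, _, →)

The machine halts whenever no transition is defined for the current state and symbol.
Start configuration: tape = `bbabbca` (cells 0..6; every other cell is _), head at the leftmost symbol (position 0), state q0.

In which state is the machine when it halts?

q1

state=q0 head=0 tape=[b]babbca_   (q0,b)→(q0,_,→)
state=q0 head=1 tape=_[b]abbca_   (q0,b)→(q0,_,→)
state=q0 head=2 tape=__[a]bbca_   (q0,a)→(q2,b,→)
state=q2 head=3 tape=__b[b]bca_   (q2,b)→(q0,b,←)
state=q0 head=2 tape=__[b]bbca_   (q0,b)→(q0,_,→)
state=q0 head=3 tape=___[b]bca_   (q0,b)→(q0,_,→)
state=q0 head=4 tape=____[b]ca_   (q0,b)→(q0,_,→)
state=q0 head=5 tape=_____[c]a_   (q0,c)→(q2,c,→)
state=q2 head=6 tape=_____c[a]_   (q2,a)→(q1,b,→)
state=q1 head=7 tape=_____cb[_]   (q1,_)→(q1,a,←)
state=q1 head=6 tape=_____c[b]a
No transition is defined for (q1, b); M halts in state q1.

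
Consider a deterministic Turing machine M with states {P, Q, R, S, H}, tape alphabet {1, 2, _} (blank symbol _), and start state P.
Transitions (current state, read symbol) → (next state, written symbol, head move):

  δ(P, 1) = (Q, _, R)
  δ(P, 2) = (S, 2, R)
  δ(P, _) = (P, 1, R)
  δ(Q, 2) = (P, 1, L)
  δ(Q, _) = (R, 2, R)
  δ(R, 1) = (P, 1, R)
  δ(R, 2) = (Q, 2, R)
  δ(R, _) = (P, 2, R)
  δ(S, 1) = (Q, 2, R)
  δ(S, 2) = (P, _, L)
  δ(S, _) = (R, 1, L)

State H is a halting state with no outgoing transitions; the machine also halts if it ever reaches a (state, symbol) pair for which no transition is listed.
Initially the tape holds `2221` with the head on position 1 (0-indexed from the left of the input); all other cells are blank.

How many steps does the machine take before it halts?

5

P | 2[2]21   read 2 → write 2, move R, go to S
S | 22[2]1   read 2 → write _, move L, go to P
P | 2[2]_1   read 2 → write 2, move R, go to S
S | 22[_]1   read _ → write 1, move L, go to R
R | 2[2]11   read 2 → write 2, move R, go to Q
Q | 22[1]1
M halts after 5 transitions.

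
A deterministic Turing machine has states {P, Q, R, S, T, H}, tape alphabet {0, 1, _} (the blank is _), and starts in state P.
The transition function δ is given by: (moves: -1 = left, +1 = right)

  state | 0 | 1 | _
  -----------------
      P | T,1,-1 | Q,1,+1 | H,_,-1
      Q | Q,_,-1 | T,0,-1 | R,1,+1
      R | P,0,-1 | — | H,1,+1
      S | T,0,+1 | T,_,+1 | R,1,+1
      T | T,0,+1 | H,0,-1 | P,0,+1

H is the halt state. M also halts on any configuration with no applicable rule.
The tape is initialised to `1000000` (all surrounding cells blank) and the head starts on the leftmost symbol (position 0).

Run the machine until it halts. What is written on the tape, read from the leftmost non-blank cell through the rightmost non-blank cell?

P | _[1]000000   read 1 → write 1, move +1, go to Q
Q | _1[0]00000   read 0 → write _, move -1, go to Q
Q | _[1]_00000   read 1 → write 0, move -1, go to T
T | [_]0_00000   read _ → write 0, move +1, go to P
P | 0[0]_00000   read 0 → write 1, move -1, go to T
T | [0]1_00000   read 0 → write 0, move +1, go to T
T | 0[1]_00000   read 1 → write 0, move -1, go to H
H | [0]0_00000
The non-blank tape span at halt is 00_00000.

00_00000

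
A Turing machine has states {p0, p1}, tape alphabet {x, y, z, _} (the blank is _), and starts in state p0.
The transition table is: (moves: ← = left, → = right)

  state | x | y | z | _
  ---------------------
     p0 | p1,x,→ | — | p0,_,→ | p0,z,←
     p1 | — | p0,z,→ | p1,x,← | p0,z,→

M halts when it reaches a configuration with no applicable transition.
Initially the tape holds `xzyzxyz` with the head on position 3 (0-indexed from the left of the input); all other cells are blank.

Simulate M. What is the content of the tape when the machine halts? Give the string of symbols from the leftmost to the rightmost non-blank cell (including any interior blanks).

p0 | xzy[z]xyz__   read z → write _, move →, go to p0
p0 | xzy_[x]yz__   read x → write x, move →, go to p1
p1 | xzy_x[y]z__   read y → write z, move →, go to p0
p0 | xzy_xz[z]__   read z → write _, move →, go to p0
p0 | xzy_xz_[_]_   read _ → write z, move ←, go to p0
p0 | xzy_xz[_]z_   read _ → write z, move ←, go to p0
p0 | xzy_x[z]zz_   read z → write _, move →, go to p0
p0 | xzy_x_[z]z_   read z → write _, move →, go to p0
p0 | xzy_x__[z]_   read z → write _, move →, go to p0
p0 | xzy_x___[_]   read _ → write z, move ←, go to p0
p0 | xzy_x__[_]z   read _ → write z, move ←, go to p0
p0 | xzy_x_[_]zz   read _ → write z, move ←, go to p0
p0 | xzy_x[_]zzz   read _ → write z, move ←, go to p0
p0 | xzy_[x]zzzz   read x → write x, move →, go to p1
p1 | xzy_x[z]zzz   read z → write x, move ←, go to p1
p1 | xzy_[x]xzzz
The non-blank tape span at halt is xzy_xxzzz.

xzy_xxzzz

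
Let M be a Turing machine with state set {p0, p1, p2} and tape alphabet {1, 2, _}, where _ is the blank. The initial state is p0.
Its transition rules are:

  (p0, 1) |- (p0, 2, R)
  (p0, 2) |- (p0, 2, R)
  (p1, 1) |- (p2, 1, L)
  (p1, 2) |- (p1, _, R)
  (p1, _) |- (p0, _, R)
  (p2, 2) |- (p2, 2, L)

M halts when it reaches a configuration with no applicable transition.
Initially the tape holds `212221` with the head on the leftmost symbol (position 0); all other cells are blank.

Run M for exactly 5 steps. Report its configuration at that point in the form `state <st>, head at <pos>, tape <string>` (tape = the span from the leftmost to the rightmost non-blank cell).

state p0, head at 5, tape 222221

p0 | [2]12221   read 2 → write 2, move R, go to p0
p0 | 2[1]2221   read 1 → write 2, move R, go to p0
p0 | 22[2]221   read 2 → write 2, move R, go to p0
p0 | 222[2]21   read 2 → write 2, move R, go to p0
p0 | 2222[2]1   read 2 → write 2, move R, go to p0
p0 | 22222[1]
After 5 steps: state p0, head at 5, tape 222221.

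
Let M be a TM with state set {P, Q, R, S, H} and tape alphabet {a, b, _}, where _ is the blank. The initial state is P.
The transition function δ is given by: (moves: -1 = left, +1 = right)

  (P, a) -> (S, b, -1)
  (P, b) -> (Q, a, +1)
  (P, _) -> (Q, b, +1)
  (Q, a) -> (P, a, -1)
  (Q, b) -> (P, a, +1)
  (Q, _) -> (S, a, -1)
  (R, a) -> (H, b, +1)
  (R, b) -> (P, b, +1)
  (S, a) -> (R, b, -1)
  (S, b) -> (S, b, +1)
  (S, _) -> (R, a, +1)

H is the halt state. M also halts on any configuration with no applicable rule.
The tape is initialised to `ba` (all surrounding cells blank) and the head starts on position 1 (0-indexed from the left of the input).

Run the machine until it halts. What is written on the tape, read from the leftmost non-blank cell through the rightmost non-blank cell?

bba

P | b[a]__   read a → write b, move -1, go to S
S | [b]b__   read b → write b, move +1, go to S
S | b[b]__   read b → write b, move +1, go to S
S | bb[_]_   read _ → write a, move +1, go to R
R | bba[_]
The non-blank tape span at halt is bba.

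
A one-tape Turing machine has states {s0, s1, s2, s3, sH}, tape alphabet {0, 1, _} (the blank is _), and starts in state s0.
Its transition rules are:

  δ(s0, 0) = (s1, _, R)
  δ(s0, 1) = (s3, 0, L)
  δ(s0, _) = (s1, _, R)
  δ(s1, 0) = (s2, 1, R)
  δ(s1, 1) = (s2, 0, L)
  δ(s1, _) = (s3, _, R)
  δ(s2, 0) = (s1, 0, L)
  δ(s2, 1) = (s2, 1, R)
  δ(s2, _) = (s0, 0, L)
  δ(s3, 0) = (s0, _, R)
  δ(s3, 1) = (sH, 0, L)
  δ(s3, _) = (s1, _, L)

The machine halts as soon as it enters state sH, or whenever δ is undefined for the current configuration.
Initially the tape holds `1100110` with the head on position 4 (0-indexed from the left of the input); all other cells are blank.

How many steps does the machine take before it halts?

s0 | _1100[1]10   read 1 → write 0, move L, go to s3
s3 | _110[0]010   read 0 → write _, move R, go to s0
s0 | _110_[0]10   read 0 → write _, move R, go to s1
s1 | _110__[1]0   read 1 → write 0, move L, go to s2
s2 | _110_[_]00   read _ → write 0, move L, go to s0
s0 | _110[_]000   read _ → write _, move R, go to s1
s1 | _110_[0]00   read 0 → write 1, move R, go to s2
s2 | _110_1[0]0   read 0 → write 0, move L, go to s1
s1 | _110_[1]00   read 1 → write 0, move L, go to s2
s2 | _110[_]000   read _ → write 0, move L, go to s0
s0 | _11[0]0000   read 0 → write _, move R, go to s1
s1 | _11_[0]000   read 0 → write 1, move R, go to s2
s2 | _11_1[0]00   read 0 → write 0, move L, go to s1
s1 | _11_[1]000   read 1 → write 0, move L, go to s2
s2 | _11[_]0000   read _ → write 0, move L, go to s0
s0 | _1[1]00000   read 1 → write 0, move L, go to s3
s3 | _[1]000000   read 1 → write 0, move L, go to sH
sH | [_]0000000
M halts after 17 transitions.

17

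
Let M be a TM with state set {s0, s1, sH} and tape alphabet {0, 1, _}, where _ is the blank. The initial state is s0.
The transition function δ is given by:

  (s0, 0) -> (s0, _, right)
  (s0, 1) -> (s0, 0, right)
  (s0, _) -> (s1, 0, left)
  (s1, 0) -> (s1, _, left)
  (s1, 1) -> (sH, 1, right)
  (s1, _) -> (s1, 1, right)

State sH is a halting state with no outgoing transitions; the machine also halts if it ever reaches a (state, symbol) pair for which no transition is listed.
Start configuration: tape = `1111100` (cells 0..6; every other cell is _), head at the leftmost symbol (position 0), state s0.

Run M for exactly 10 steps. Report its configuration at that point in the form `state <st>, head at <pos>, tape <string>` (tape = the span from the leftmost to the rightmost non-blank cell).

state=s0 head=0 tape=[1]111100_   (s0,1)→(s0,0,right)
state=s0 head=1 tape=0[1]11100_   (s0,1)→(s0,0,right)
state=s0 head=2 tape=00[1]1100_   (s0,1)→(s0,0,right)
state=s0 head=3 tape=000[1]100_   (s0,1)→(s0,0,right)
state=s0 head=4 tape=0000[1]00_   (s0,1)→(s0,0,right)
state=s0 head=5 tape=00000[0]0_   (s0,0)→(s0,_,right)
state=s0 head=6 tape=00000_[0]_   (s0,0)→(s0,_,right)
state=s0 head=7 tape=00000__[_]   (s0,_)→(s1,0,left)
state=s1 head=6 tape=00000_[_]0   (s1,_)→(s1,1,right)
state=s1 head=7 tape=00000_1[0]   (s1,0)→(s1,_,left)
state=s1 head=6 tape=00000_[1]_
After 10 steps: state s1, head at 6, tape 00000_1.

state s1, head at 6, tape 00000_1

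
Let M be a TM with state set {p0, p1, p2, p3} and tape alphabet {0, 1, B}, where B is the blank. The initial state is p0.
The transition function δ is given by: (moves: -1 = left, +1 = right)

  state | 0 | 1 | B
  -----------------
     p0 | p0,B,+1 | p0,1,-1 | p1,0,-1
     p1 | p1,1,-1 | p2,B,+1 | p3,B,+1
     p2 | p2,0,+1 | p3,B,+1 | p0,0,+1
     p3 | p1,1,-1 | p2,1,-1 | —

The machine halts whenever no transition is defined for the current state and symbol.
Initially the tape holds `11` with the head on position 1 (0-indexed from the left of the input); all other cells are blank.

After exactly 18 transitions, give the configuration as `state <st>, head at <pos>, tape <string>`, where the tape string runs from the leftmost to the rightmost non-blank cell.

p0 | BBB1[1]   read 1 → write 1, move -1, go to p0
p0 | BBB[1]1   read 1 → write 1, move -1, go to p0
p0 | BB[B]11   read B → write 0, move -1, go to p1
p1 | B[B]011   read B → write B, move +1, go to p3
p3 | BB[0]11   read 0 → write 1, move -1, go to p1
p1 | B[B]111   read B → write B, move +1, go to p3
p3 | BB[1]11   read 1 → write 1, move -1, go to p2
p2 | B[B]111   read B → write 0, move +1, go to p0
p0 | B0[1]11   read 1 → write 1, move -1, go to p0
p0 | B[0]111   read 0 → write B, move +1, go to p0
p0 | BB[1]11   read 1 → write 1, move -1, go to p0
p0 | B[B]111   read B → write 0, move -1, go to p1
p1 | [B]0111   read B → write B, move +1, go to p3
p3 | B[0]111   read 0 → write 1, move -1, go to p1
p1 | [B]1111   read B → write B, move +1, go to p3
p3 | B[1]111   read 1 → write 1, move -1, go to p2
p2 | [B]1111   read B → write 0, move +1, go to p0
p0 | 0[1]111   read 1 → write 1, move -1, go to p0
p0 | [0]1111
After 18 steps: state p0, head at -3, tape 01111.

state p0, head at -3, tape 01111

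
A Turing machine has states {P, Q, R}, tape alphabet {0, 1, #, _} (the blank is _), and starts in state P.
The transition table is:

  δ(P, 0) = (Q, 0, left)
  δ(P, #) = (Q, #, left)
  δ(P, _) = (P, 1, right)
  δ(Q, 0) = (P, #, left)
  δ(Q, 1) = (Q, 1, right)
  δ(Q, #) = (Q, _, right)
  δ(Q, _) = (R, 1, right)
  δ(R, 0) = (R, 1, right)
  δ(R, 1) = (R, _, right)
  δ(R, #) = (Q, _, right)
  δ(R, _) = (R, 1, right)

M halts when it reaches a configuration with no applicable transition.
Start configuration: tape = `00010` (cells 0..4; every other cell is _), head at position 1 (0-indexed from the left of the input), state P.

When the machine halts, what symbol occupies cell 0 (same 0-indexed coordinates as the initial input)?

P | _0[0]010   read 0 → write 0, move left, go to Q
Q | _[0]0010   read 0 → write #, move left, go to P
P | [_]#0010   read _ → write 1, move right, go to P
P | 1[#]0010   read # → write #, move left, go to Q
Q | [1]#0010   read 1 → write 1, move right, go to Q
Q | 1[#]0010   read # → write _, move right, go to Q
Q | 1_[0]010   read 0 → write #, move left, go to P
P | 1[_]#010   read _ → write 1, move right, go to P
P | 11[#]010   read # → write #, move left, go to Q
Q | 1[1]#010   read 1 → write 1, move right, go to Q
Q | 11[#]010   read # → write _, move right, go to Q
Q | 11_[0]10   read 0 → write #, move left, go to P
P | 11[_]#10   read _ → write 1, move right, go to P
P | 111[#]10   read # → write #, move left, go to Q
Q | 11[1]#10   read 1 → write 1, move right, go to Q
Q | 111[#]10   read # → write _, move right, go to Q
Q | 111_[1]0   read 1 → write 1, move right, go to Q
Q | 111_1[0]   read 0 → write #, move left, go to P
P | 111_[1]#
Cell 0 holds 1 when M halts.

1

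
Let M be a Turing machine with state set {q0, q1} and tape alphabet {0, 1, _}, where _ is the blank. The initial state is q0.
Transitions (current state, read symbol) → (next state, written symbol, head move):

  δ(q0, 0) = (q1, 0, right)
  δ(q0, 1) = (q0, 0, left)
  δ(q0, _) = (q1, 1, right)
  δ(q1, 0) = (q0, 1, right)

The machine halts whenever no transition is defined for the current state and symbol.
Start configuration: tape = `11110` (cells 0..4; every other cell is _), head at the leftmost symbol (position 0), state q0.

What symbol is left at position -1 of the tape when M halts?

1

q0 | __[1]1110   read 1 → write 0, move left, go to q0
q0 | _[_]01110   read _ → write 1, move right, go to q1
q1 | _1[0]1110   read 0 → write 1, move right, go to q0
q0 | _11[1]110   read 1 → write 0, move left, go to q0
q0 | _1[1]0110   read 1 → write 0, move left, go to q0
q0 | _[1]00110   read 1 → write 0, move left, go to q0
q0 | [_]000110   read _ → write 1, move right, go to q1
q1 | 1[0]00110   read 0 → write 1, move right, go to q0
q0 | 11[0]0110   read 0 → write 0, move right, go to q1
q1 | 110[0]110   read 0 → write 1, move right, go to q0
q0 | 1101[1]10   read 1 → write 0, move left, go to q0
q0 | 110[1]010   read 1 → write 0, move left, go to q0
q0 | 11[0]0010   read 0 → write 0, move right, go to q1
q1 | 110[0]010   read 0 → write 1, move right, go to q0
q0 | 1101[0]10   read 0 → write 0, move right, go to q1
q1 | 11010[1]0
Cell -1 holds 1 when M halts.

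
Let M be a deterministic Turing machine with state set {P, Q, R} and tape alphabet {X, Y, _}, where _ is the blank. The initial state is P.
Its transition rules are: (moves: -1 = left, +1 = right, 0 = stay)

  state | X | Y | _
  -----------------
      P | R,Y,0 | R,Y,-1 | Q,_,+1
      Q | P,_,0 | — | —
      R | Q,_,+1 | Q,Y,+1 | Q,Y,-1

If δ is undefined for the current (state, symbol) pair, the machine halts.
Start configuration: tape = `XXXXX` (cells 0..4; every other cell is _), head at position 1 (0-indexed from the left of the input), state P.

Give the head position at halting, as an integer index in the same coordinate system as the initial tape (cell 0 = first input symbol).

P | X[X]XXX_   read X → write Y, move 0, go to R
R | X[Y]XXX_   read Y → write Y, move +1, go to Q
Q | XY[X]XX_   read X → write _, move 0, go to P
P | XY[_]XX_   read _ → write _, move +1, go to Q
Q | XY_[X]X_   read X → write _, move 0, go to P
P | XY_[_]X_   read _ → write _, move +1, go to Q
Q | XY__[X]_   read X → write _, move 0, go to P
P | XY__[_]_   read _ → write _, move +1, go to Q
Q | XY___[_]
At halt the head is at cell 5.

5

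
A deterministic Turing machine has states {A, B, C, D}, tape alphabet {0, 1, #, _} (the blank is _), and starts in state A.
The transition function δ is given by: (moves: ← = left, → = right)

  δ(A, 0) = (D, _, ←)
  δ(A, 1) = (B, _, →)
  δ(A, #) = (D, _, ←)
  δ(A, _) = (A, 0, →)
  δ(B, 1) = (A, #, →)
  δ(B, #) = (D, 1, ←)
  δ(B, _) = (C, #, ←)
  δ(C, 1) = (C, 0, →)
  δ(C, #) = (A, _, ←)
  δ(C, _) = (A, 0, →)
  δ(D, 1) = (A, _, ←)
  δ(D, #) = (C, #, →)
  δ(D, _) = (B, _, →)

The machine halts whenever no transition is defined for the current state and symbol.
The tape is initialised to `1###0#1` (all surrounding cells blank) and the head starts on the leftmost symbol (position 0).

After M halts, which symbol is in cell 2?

0

state=A head=0 tape=[1]###0#1   (A,1)→(B,_,→)
state=B head=1 tape=_[#]##0#1   (B,#)→(D,1,←)
state=D head=0 tape=[_]1##0#1   (D,_)→(B,_,→)
state=B head=1 tape=_[1]##0#1   (B,1)→(A,#,→)
state=A head=2 tape=_#[#]#0#1   (A,#)→(D,_,←)
state=D head=1 tape=_[#]_#0#1   (D,#)→(C,#,→)
state=C head=2 tape=_#[_]#0#1   (C,_)→(A,0,→)
state=A head=3 tape=_#0[#]0#1   (A,#)→(D,_,←)
state=D head=2 tape=_#[0]_0#1
Cell 2 holds 0 when M halts.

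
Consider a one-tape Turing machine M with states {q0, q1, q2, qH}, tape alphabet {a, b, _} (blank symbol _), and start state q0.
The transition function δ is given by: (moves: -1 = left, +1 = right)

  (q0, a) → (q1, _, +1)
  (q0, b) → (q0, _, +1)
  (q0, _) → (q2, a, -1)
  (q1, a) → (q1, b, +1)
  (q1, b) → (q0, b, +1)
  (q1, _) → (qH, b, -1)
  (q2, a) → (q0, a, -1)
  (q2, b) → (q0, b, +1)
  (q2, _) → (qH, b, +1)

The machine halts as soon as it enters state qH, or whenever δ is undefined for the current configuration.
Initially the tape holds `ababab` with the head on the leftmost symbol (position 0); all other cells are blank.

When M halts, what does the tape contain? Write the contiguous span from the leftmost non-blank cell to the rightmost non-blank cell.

state=q0 head=0 tape=[a]babab__   (q0,a)→(q1,_,+1)
state=q1 head=1 tape=_[b]abab__   (q1,b)→(q0,b,+1)
state=q0 head=2 tape=_b[a]bab__   (q0,a)→(q1,_,+1)
state=q1 head=3 tape=_b_[b]ab__   (q1,b)→(q0,b,+1)
state=q0 head=4 tape=_b_b[a]b__   (q0,a)→(q1,_,+1)
state=q1 head=5 tape=_b_b_[b]__   (q1,b)→(q0,b,+1)
state=q0 head=6 tape=_b_b_b[_]_   (q0,_)→(q2,a,-1)
state=q2 head=5 tape=_b_b_[b]a_   (q2,b)→(q0,b,+1)
state=q0 head=6 tape=_b_b_b[a]_   (q0,a)→(q1,_,+1)
state=q1 head=7 tape=_b_b_b_[_]   (q1,_)→(qH,b,-1)
state=qH head=6 tape=_b_b_b[_]b
The non-blank tape span at halt is b_b_b_b.

b_b_b_b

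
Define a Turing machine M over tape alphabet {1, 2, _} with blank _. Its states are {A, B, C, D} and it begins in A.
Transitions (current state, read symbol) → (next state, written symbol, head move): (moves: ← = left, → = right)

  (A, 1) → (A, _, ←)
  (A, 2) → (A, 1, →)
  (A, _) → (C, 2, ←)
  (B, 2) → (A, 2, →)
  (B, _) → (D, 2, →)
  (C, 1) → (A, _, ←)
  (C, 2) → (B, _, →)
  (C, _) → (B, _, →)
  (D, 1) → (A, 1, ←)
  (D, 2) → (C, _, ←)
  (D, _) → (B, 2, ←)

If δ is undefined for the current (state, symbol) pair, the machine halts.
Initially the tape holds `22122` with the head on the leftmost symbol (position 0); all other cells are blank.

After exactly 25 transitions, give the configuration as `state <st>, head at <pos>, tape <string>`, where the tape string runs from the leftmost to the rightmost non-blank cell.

state A, head at 1, tape 2_2

A | __[2]2122_   read 2 → write 1, move →, go to A
A | __1[2]122_   read 2 → write 1, move →, go to A
A | __11[1]22_   read 1 → write _, move ←, go to A
A | __1[1]_22_   read 1 → write _, move ←, go to A
A | __[1]__22_   read 1 → write _, move ←, go to A
A | _[_]___22_   read _ → write 2, move ←, go to C
C | [_]2___22_   read _ → write _, move →, go to B
B | _[2]___22_   read 2 → write 2, move →, go to A
A | _2[_]__22_   read _ → write 2, move ←, go to C
C | _[2]2__22_   read 2 → write _, move →, go to B
B | __[2]__22_   read 2 → write 2, move →, go to A
A | __2[_]_22_   read _ → write 2, move ←, go to C
C | __[2]2_22_   read 2 → write _, move →, go to B
B | ___[2]_22_   read 2 → write 2, move →, go to A
A | ___2[_]22_   read _ → write 2, move ←, go to C
C | ___[2]222_   read 2 → write _, move →, go to B
B | ____[2]22_   read 2 → write 2, move →, go to A
A | ____2[2]2_   read 2 → write 1, move →, go to A
A | ____21[2]_   read 2 → write 1, move →, go to A
A | ____211[_]   read _ → write 2, move ←, go to C
C | ____21[1]2   read 1 → write _, move ←, go to A
A | ____2[1]_2   read 1 → write _, move ←, go to A
A | ____[2]__2   read 2 → write 1, move →, go to A
A | ____1[_]_2   read _ → write 2, move ←, go to C
C | ____[1]2_2   read 1 → write _, move ←, go to A
A | ___[_]_2_2
After 25 steps: state A, head at 1, tape 2_2.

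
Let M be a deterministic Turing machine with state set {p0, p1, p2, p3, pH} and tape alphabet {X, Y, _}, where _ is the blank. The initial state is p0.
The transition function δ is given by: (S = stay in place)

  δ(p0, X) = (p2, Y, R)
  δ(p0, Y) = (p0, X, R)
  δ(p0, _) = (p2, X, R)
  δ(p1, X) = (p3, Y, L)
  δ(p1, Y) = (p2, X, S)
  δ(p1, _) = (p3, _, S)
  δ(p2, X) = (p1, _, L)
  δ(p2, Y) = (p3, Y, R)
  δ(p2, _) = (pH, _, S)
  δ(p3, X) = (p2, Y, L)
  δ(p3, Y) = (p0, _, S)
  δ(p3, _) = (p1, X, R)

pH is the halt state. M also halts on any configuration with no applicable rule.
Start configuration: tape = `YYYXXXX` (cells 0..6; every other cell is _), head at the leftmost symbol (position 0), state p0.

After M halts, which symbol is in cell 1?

state=p0 head=0 tape=__[Y]YYXXXX   (p0,Y)→(p0,X,R)
state=p0 head=1 tape=__X[Y]YXXXX   (p0,Y)→(p0,X,R)
state=p0 head=2 tape=__XX[Y]XXXX   (p0,Y)→(p0,X,R)
state=p0 head=3 tape=__XXX[X]XXX   (p0,X)→(p2,Y,R)
state=p2 head=4 tape=__XXXY[X]XX   (p2,X)→(p1,_,L)
state=p1 head=3 tape=__XXX[Y]_XX   (p1,Y)→(p2,X,S)
state=p2 head=3 tape=__XXX[X]_XX   (p2,X)→(p1,_,L)
state=p1 head=2 tape=__XX[X]__XX   (p1,X)→(p3,Y,L)
state=p3 head=1 tape=__X[X]Y__XX   (p3,X)→(p2,Y,L)
state=p2 head=0 tape=__[X]YY__XX   (p2,X)→(p1,_,L)
state=p1 head=-1 tape=_[_]_YY__XX   (p1,_)→(p3,_,S)
state=p3 head=-1 tape=_[_]_YY__XX   (p3,_)→(p1,X,R)
state=p1 head=0 tape=_X[_]YY__XX   (p1,_)→(p3,_,S)
state=p3 head=0 tape=_X[_]YY__XX   (p3,_)→(p1,X,R)
state=p1 head=1 tape=_XX[Y]Y__XX   (p1,Y)→(p2,X,S)
state=p2 head=1 tape=_XX[X]Y__XX   (p2,X)→(p1,_,L)
state=p1 head=0 tape=_X[X]_Y__XX   (p1,X)→(p3,Y,L)
state=p3 head=-1 tape=_[X]Y_Y__XX   (p3,X)→(p2,Y,L)
state=p2 head=-2 tape=[_]YY_Y__XX   (p2,_)→(pH,_,S)
state=pH head=-2 tape=[_]YY_Y__XX
Cell 1 holds _ when M halts.

_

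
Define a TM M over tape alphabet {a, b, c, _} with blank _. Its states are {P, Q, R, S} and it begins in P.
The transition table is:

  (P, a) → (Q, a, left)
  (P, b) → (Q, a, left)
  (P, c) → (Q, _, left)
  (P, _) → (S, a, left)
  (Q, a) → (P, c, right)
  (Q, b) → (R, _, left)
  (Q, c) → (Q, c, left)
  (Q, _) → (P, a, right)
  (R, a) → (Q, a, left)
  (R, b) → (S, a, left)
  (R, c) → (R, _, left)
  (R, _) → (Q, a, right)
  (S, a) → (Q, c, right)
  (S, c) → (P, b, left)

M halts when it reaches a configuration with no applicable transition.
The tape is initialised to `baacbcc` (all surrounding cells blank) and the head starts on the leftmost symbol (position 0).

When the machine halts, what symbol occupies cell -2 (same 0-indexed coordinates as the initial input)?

b

P | ____[b]aacbcc   read b → write a, move left, go to Q
Q | ___[_]aaacbcc   read _ → write a, move right, go to P
P | ___a[a]aacbcc   read a → write a, move left, go to Q
Q | ___[a]aaacbcc   read a → write c, move right, go to P
P | ___c[a]aacbcc   read a → write a, move left, go to Q
Q | ___[c]aaacbcc   read c → write c, move left, go to Q
Q | __[_]caaacbcc   read _ → write a, move right, go to P
P | __a[c]aaacbcc   read c → write _, move left, go to Q
Q | __[a]_aaacbcc   read a → write c, move right, go to P
P | __c[_]aaacbcc   read _ → write a, move left, go to S
S | __[c]aaaacbcc   read c → write b, move left, go to P
P | _[_]baaaacbcc   read _ → write a, move left, go to S
S | [_]abaaaacbcc
Cell -2 holds b when M halts.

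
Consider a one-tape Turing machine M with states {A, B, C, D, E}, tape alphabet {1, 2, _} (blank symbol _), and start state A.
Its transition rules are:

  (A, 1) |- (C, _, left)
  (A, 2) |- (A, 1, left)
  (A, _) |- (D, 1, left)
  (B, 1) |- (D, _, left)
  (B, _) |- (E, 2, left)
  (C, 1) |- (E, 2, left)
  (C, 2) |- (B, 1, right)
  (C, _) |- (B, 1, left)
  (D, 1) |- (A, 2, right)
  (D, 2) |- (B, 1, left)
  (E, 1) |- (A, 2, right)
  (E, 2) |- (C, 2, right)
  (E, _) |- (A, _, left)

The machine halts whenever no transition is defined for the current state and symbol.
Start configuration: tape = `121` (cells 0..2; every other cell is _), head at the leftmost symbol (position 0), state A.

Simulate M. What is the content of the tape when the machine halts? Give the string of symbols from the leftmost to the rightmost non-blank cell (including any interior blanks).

1_21_21

state=A head=0 tape=_____[1]21   (A,1)→(C,_,left)
state=C head=-1 tape=____[_]_21   (C,_)→(B,1,left)
state=B head=-2 tape=___[_]1_21   (B,_)→(E,2,left)
state=E head=-3 tape=__[_]21_21   (E,_)→(A,_,left)
state=A head=-4 tape=_[_]_21_21   (A,_)→(D,1,left)
state=D head=-5 tape=[_]1_21_21
The non-blank tape span at halt is 1_21_21.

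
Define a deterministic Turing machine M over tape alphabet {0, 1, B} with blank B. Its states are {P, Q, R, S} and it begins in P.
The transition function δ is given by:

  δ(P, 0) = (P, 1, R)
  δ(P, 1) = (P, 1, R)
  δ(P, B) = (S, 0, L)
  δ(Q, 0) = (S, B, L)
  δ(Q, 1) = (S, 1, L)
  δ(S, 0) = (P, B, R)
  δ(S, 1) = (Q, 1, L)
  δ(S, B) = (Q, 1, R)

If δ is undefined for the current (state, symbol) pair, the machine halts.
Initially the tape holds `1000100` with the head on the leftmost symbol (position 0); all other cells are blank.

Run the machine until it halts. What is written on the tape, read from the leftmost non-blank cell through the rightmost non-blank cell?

11111110

P | B[1]000100B   read 1 → write 1, move R, go to P
P | B1[0]00100B   read 0 → write 1, move R, go to P
P | B11[0]0100B   read 0 → write 1, move R, go to P
P | B111[0]100B   read 0 → write 1, move R, go to P
P | B1111[1]00B   read 1 → write 1, move R, go to P
P | B11111[0]0B   read 0 → write 1, move R, go to P
P | B111111[0]B   read 0 → write 1, move R, go to P
P | B1111111[B]   read B → write 0, move L, go to S
S | B111111[1]0   read 1 → write 1, move L, go to Q
Q | B11111[1]10   read 1 → write 1, move L, go to S
S | B1111[1]110   read 1 → write 1, move L, go to Q
Q | B111[1]1110   read 1 → write 1, move L, go to S
S | B11[1]11110   read 1 → write 1, move L, go to Q
Q | B1[1]111110   read 1 → write 1, move L, go to S
S | B[1]1111110   read 1 → write 1, move L, go to Q
Q | [B]11111110
The non-blank tape span at halt is 11111110.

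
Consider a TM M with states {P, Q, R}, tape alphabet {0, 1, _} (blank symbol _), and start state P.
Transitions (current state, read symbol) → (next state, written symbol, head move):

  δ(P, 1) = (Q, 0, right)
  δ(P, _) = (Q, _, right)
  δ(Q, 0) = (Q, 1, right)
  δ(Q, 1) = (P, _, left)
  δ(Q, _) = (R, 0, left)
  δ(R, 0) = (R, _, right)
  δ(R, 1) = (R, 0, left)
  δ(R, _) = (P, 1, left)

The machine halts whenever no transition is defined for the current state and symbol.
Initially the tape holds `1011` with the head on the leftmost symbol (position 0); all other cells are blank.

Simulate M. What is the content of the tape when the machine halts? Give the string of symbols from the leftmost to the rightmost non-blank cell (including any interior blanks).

state=P head=0 tape=[1]011   (P,1)→(Q,0,right)
state=Q head=1 tape=0[0]11   (Q,0)→(Q,1,right)
state=Q head=2 tape=01[1]1   (Q,1)→(P,_,left)
state=P head=1 tape=0[1]_1   (P,1)→(Q,0,right)
state=Q head=2 tape=00[_]1   (Q,_)→(R,0,left)
state=R head=1 tape=0[0]01   (R,0)→(R,_,right)
state=R head=2 tape=0_[0]1   (R,0)→(R,_,right)
state=R head=3 tape=0__[1]   (R,1)→(R,0,left)
state=R head=2 tape=0_[_]0   (R,_)→(P,1,left)
state=P head=1 tape=0[_]10   (P,_)→(Q,_,right)
state=Q head=2 tape=0_[1]0   (Q,1)→(P,_,left)
state=P head=1 tape=0[_]_0   (P,_)→(Q,_,right)
state=Q head=2 tape=0_[_]0   (Q,_)→(R,0,left)
state=R head=1 tape=0[_]00   (R,_)→(P,1,left)
state=P head=0 tape=[0]100
The non-blank tape span at halt is 0100.

0100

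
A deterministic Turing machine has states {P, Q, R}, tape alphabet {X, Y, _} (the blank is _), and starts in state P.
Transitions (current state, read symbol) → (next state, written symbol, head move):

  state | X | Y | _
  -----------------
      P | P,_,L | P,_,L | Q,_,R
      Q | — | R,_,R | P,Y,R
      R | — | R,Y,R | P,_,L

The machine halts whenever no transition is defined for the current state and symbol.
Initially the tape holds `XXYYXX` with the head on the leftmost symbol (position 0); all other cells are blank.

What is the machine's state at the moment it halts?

state=P head=0 tape=_[X]XYYXX   (P,X)→(P,_,L)
state=P head=-1 tape=[_]_XYYXX   (P,_)→(Q,_,R)
state=Q head=0 tape=_[_]XYYXX   (Q,_)→(P,Y,R)
state=P head=1 tape=_Y[X]YYXX   (P,X)→(P,_,L)
state=P head=0 tape=_[Y]_YYXX   (P,Y)→(P,_,L)
state=P head=-1 tape=[_]__YYXX   (P,_)→(Q,_,R)
state=Q head=0 tape=_[_]_YYXX   (Q,_)→(P,Y,R)
state=P head=1 tape=_Y[_]YYXX   (P,_)→(Q,_,R)
state=Q head=2 tape=_Y_[Y]YXX   (Q,Y)→(R,_,R)
state=R head=3 tape=_Y__[Y]XX   (R,Y)→(R,Y,R)
state=R head=4 tape=_Y__Y[X]X
No transition is defined for (R, X); M halts in state R.

R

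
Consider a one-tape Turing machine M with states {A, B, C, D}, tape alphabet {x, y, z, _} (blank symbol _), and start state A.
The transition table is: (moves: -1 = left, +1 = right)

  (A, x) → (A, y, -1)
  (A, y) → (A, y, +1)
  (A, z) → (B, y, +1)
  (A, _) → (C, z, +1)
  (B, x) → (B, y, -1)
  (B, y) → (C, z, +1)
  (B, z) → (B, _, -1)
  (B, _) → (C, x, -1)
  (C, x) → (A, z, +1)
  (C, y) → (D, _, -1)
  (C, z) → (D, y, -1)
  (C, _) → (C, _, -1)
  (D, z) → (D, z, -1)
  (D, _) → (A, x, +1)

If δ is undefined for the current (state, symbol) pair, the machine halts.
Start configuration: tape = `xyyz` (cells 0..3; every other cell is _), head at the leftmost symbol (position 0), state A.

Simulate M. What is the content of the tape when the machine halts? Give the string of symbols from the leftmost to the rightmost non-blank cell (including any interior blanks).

x_xyyz

state=A head=0 tape=__[x]yyz   (A,x)→(A,y,-1)
state=A head=-1 tape=_[_]yyyz   (A,_)→(C,z,+1)
state=C head=0 tape=_z[y]yyz   (C,y)→(D,_,-1)
state=D head=-1 tape=_[z]_yyz   (D,z)→(D,z,-1)
state=D head=-2 tape=[_]z_yyz   (D,_)→(A,x,+1)
state=A head=-1 tape=x[z]_yyz   (A,z)→(B,y,+1)
state=B head=0 tape=xy[_]yyz   (B,_)→(C,x,-1)
state=C head=-1 tape=x[y]xyyz   (C,y)→(D,_,-1)
state=D head=-2 tape=[x]_xyyz
The non-blank tape span at halt is x_xyyz.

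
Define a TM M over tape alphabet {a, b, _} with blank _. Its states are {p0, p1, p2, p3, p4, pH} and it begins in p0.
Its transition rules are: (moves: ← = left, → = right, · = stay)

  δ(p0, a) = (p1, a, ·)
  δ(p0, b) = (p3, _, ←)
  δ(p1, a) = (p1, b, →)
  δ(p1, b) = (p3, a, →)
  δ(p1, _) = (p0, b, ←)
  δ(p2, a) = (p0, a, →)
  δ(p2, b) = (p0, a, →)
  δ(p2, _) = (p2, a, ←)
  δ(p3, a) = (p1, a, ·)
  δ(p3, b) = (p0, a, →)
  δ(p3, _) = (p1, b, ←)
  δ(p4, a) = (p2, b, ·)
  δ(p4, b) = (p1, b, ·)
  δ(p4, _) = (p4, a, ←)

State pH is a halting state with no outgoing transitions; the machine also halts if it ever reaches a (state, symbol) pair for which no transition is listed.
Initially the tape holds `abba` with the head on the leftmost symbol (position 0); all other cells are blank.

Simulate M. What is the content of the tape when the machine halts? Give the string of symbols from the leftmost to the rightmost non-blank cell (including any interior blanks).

p0 | [a]bba_   read a → write a, move ·, go to p1
p1 | [a]bba_   read a → write b, move →, go to p1
p1 | b[b]ba_   read b → write a, move →, go to p3
p3 | ba[b]a_   read b → write a, move →, go to p0
p0 | baa[a]_   read a → write a, move ·, go to p1
p1 | baa[a]_   read a → write b, move →, go to p1
p1 | baab[_]   read _ → write b, move ←, go to p0
p0 | baa[b]b   read b → write _, move ←, go to p3
p3 | ba[a]_b   read a → write a, move ·, go to p1
p1 | ba[a]_b   read a → write b, move →, go to p1
p1 | bab[_]b   read _ → write b, move ←, go to p0
p0 | ba[b]bb   read b → write _, move ←, go to p3
p3 | b[a]_bb   read a → write a, move ·, go to p1
p1 | b[a]_bb   read a → write b, move →, go to p1
p1 | bb[_]bb   read _ → write b, move ←, go to p0
p0 | b[b]bbb   read b → write _, move ←, go to p3
p3 | [b]_bbb   read b → write a, move →, go to p0
p0 | a[_]bbb
The non-blank tape span at halt is a_bbb.

a_bbb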